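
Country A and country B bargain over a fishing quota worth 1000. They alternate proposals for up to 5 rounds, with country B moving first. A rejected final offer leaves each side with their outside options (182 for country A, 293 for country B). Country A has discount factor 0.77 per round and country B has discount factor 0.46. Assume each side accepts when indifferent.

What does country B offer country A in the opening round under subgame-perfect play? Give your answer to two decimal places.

By backward induction:
Round 5 (country B proposes): country A gets 182 if talks fail, so country B offers 182 and keeps 818.
Round 4 (country A proposes): country B can get 818 next round, worth 0.46 × 818 = 376.28 now, so country A offers 376.28, keeping 623.72.
Round 3 (country B proposes): country A can get 623.72 next round, worth 0.77 × 623.72 = 480.2644 now, so country B offers 480.2644, keeping 519.7356.
Round 2 (country A proposes): country B can get 519.7356 next round, worth 0.46 × 519.7356 = 239.078376 now, so country A offers 239.078376, keeping 760.921624.
Round 1 (country B proposes): country A can get 760.921624 next round, worth 0.77 × 760.921624 = 585.90965048 now, so country B offers 585.90965048, keeping 414.09034952.

585.91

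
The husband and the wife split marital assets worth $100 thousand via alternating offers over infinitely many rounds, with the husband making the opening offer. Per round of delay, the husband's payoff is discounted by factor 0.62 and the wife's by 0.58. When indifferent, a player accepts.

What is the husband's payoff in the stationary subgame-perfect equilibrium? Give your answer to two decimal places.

65.58

When the husband proposes, the wife accepts any offer worth at least 0.58 times what the wife would get by proposing next round; and vice versa.
This gives x = 100 − 0.58y and y = 100 − 0.62x, where x and y are each side's share when it proposes.
Hence (1 − 0.58·0.62)x = 100(1 − 0.58), i.e. 0.6404·x = 42.
x ≈ 65.5840; the wife's share is 100 − x ≈ 34.4160.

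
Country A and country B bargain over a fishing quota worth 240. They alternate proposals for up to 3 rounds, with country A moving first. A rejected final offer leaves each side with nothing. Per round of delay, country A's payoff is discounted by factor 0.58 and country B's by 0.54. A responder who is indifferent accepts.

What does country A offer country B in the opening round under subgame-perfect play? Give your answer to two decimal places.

54.43

Round 3 (country A proposes): rejection yields 0 for country B; country A offers 0 and keeps 240.
Round 2 (country B proposes): country A can get 240 next round, worth 0.58 × 240 = 139.2 now. Country B offers 139.2 and keeps 240 − 139.2 = 100.8.
Round 1 (country A proposes): country B can get 100.8 next round, worth 0.54 × 100.8 = 54.432 now; country A offers that and keeps 185.568.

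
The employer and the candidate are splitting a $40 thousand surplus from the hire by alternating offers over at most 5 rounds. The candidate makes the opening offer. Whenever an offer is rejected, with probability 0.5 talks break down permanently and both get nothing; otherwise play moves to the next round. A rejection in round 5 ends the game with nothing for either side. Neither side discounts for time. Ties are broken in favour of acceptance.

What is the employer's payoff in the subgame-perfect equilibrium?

By backward induction:
Round 5 (the candidate proposes): rejection yields 0 for the employer; the candidate offers 0 and keeps 40.
Round 4 (the employer proposes): rejecting gives the candidate an expected 0.5 × 40 = 20. The employer offers 20 and keeps 40 − 20 = 20.
Round 3 (the candidate proposes): rejecting gives the employer an expected 0.5 × 20 = 10. The candidate offers 10 and keeps 40 − 10 = 30.
Round 2 (the employer proposes): rejecting gives the candidate an expected 0.5 × 30 = 15. The employer offers 15 and keeps 40 − 15 = 25.
Round 1 (the candidate proposes): rejecting gives the employer an expected 0.5 × 25 = 12.5. The candidate offers 12.5 and keeps 40 − 12.5 = 27.5.

12.5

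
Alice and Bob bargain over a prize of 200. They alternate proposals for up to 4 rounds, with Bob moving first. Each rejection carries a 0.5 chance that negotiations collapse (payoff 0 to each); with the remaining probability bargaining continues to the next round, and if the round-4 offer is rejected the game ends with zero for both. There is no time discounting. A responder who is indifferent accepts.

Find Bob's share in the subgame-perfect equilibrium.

Round 4 (Alice proposes): rejection yields 0 for Bob; Alice offers 0 and keeps 200.
Round 3 (Bob proposes): rejecting gives Alice an expected 0.5 × 200 = 100. Bob offers 100 and keeps 200 − 100 = 100.
Round 2 (Alice proposes): rejecting gives Bob an expected 0.5 × 100 = 50. Alice offers 50 and keeps 200 − 50 = 150.
Round 1 (Bob proposes): rejecting gives Alice an expected 0.5 × 150 = 75, so Bob offers 75, keeping 125.

125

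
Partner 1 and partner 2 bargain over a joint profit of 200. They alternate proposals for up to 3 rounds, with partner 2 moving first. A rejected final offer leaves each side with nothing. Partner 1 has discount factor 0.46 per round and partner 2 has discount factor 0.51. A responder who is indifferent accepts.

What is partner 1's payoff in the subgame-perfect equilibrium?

Round 3 (partner 2 proposes): partner 1 will accept anything ≥ 0, so partner 2 offers 0 and keeps 200.
Round 2 (partner 1 proposes): partner 2 can get 200 next round, worth 0.51 × 200 = 102 now; partner 1 offers that and keeps 98.
Round 1 (partner 2 proposes): partner 1 can get 98 next round, worth 0.46 × 98 = 45.08 now; partner 2 offers that and keeps 154.92.

45.08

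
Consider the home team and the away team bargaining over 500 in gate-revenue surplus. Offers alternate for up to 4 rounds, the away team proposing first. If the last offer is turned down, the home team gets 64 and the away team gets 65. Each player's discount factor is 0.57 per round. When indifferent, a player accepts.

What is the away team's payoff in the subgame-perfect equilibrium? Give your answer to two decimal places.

296.89

Round 4 (the home team proposes): the away team gets 65 if talks fail, so the home team offers 65 and keeps 435.
Round 3 (the away team proposes): the home team can get 435 next round, worth 0.57 × 435 = 247.95 now; the away team offers that and keeps 252.05.
Round 2 (the home team proposes): the away team can get 252.05 next round, worth 0.57 × 252.05 = 143.6685 now; the home team offers that and keeps 356.3315.
Round 1 (the away team proposes): the home team can get 356.3315 next round, worth 0.57 × 356.3315 = 203.108955 now, so the away team offers 203.108955, keeping 296.891045.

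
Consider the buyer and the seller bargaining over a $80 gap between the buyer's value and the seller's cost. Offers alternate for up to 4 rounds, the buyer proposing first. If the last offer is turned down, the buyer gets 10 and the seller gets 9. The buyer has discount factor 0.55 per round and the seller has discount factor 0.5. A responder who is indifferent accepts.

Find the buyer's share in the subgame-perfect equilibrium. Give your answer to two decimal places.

Round 4 (the seller proposes): the buyer gets 10 if talks fail, so the seller offers 10 and keeps 70.
Round 3 (the buyer proposes): the seller can get 70 next round, worth 0.5 × 70 = 35 now. The buyer offers 35 and keeps 80 − 35 = 45.
Round 2 (the seller proposes): the buyer can get 45 next round, worth 0.55 × 45 = 24.75 now, so the seller offers 24.75, keeping 55.25.
Round 1 (the buyer proposes): the seller can get 55.25 next round, worth 0.5 × 55.25 = 27.625 now; the buyer offers that and keeps 52.375.

52.38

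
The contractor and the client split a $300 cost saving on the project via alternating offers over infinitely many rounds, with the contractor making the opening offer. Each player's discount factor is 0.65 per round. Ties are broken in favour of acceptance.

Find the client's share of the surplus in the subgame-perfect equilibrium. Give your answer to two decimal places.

Let x be the contractor's share when the contractor proposes and y be the client's share when the client proposes.
The client accepts iff offered ≥ 0.65·y, so x = 300 − 0.65y. Symmetrically y = 300 − 0.65x.
Substituting: x = 300 − 0.65(300 − 0.65x), giving x(1 − 0.65·0.65) = 300(1 − 0.65).
So x = 300 × 0.35 / 0.5775 ≈ 181.8182, and the client receives 300 − x ≈ 118.1818.

118.18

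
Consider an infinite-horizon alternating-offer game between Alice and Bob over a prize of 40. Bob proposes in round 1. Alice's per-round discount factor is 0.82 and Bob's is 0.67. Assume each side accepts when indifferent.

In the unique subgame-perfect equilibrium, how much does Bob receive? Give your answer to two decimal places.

15.98

When Bob proposes, Alice accepts any offer worth at least 0.82 times what Alice would get by proposing next round; and vice versa.
This gives x = 40 − 0.82y and y = 40 − 0.67x, where x and y are each side's share when it proposes.
Hence (1 − 0.82·0.67)x = 40(1 − 0.82), i.e. 0.4506·x = 7.2.
x ≈ 15.9787; Alice's share is 40 − x ≈ 24.0213.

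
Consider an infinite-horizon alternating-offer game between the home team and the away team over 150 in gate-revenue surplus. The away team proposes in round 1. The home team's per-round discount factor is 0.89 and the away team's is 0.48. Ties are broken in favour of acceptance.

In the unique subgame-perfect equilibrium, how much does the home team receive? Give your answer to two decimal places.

Let x be the away team's share when the away team proposes and y be the home team's share when the home team proposes.
The home team accepts iff offered ≥ 0.89·y, so x = 150 − 0.89y. Symmetrically y = 150 − 0.48x.
Substituting: x = 150 − 0.89(150 − 0.48x), giving x(1 − 0.48·0.89) = 150(1 − 0.89).
So x = 150 × 0.11 / 0.5728 ≈ 28.8059, and the home team receives 150 − x ≈ 121.1941.

121.19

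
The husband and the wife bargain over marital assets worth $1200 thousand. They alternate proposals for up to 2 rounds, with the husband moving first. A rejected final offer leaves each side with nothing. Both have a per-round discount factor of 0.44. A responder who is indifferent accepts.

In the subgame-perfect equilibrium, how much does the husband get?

672

Solve by backward induction from round 2.
Round 2 (the wife proposes): rejection yields 0 for the husband; the wife offers 0 and keeps 1200.
Round 1 (the husband proposes): the wife can get 1200 next round, worth 0.44 × 1200 = 528 now, so the husband offers 528, keeping 672.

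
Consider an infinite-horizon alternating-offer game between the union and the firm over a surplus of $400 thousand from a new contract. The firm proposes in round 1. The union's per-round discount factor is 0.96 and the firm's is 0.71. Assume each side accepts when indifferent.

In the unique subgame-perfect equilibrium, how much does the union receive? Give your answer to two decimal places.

349.75

When the firm proposes, the union accepts any offer worth at least 0.96 times what the union would get by proposing next round; and vice versa.
This gives x = 400 − 0.96y and y = 400 − 0.71x, where x and y are each side's share when it proposes.
Hence (1 − 0.96·0.71)x = 400(1 − 0.96), i.e. 0.3184·x = 16.
x ≈ 50.2513; the union's share is 400 − x ≈ 349.7487.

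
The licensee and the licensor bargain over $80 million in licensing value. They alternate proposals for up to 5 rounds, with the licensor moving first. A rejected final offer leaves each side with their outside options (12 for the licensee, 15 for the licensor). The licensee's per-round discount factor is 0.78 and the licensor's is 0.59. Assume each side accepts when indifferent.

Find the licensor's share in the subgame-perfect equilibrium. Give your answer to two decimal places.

Round 5 (the licensor proposes): the licensee gets 12 if talks fail, so the licensor offers 12 and keeps 68.
Round 4 (the licensee proposes): the licensor can get 68 next round, worth 0.59 × 68 = 40.12 now. The licensee offers 40.12 and keeps 80 − 40.12 = 39.88.
Round 3 (the licensor proposes): the licensee can get 39.88 next round, worth 0.78 × 39.88 = 31.1064 now. The licensor offers 31.1064 and keeps 80 − 31.1064 = 48.8936.
Round 2 (the licensee proposes): the licensor can get 48.8936 next round, worth 0.59 × 48.8936 = 28.847224 now; the licensee offers that and keeps 51.152776.
Round 1 (the licensor proposes): the licensee can get 51.152776 next round, worth 0.78 × 51.152776 = 39.89916528 now. The licensor offers 39.89916528 and keeps 80 − 39.89916528 = 40.10083472.

40.10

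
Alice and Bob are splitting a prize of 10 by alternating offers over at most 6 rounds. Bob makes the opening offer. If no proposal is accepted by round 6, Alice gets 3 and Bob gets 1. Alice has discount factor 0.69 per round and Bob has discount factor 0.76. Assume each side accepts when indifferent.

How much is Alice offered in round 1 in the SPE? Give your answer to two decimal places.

4.23

Round 6 (Alice proposes): Bob gets 1 if talks fail, so Alice offers 1 and keeps 9.
Round 5 (Bob proposes): Alice can get 9 next round, worth 0.69 × 9 = 6.21 now. Bob offers 6.21 and keeps 10 − 6.21 = 3.79.
Round 4 (Alice proposes): Bob can get 3.79 next round, worth 0.76 × 3.79 = 2.8804 now. Alice offers 2.8804 and keeps 10 − 2.8804 = 7.1196.
Round 3 (Bob proposes): Alice can get 7.1196 next round, worth 0.69 × 7.1196 = 4.912524 now; Bob offers that and keeps 5.087476.
Round 2 (Alice proposes): Bob can get 5.087476 next round, worth 0.76 × 5.087476 = 3.86648176 now; Alice offers that and keeps 6.13351824.
Round 1 (Bob proposes): Alice can get 6.13351824 next round, worth 0.69 × 6.13351824 = 4.2321275856 now. Bob offers 4.2321275856 and keeps 10 − 4.2321275856 = 5.7678724144.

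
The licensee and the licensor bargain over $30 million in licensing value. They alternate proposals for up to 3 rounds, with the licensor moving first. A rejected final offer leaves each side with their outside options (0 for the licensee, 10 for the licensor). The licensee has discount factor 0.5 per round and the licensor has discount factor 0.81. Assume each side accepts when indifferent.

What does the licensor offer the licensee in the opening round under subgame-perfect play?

2.85

Work backward from the last round.
Round 3 (the licensor proposes): the licensee will accept anything ≥ 0, so the licensor offers 0 and keeps 30.
Round 2 (the licensee proposes): the licensor can get 30 next round, worth 0.81 × 30 = 24.3 now; the licensee offers that and keeps 5.7.
Round 1 (the licensor proposes): the licensee can get 5.7 next round, worth 0.5 × 5.7 = 2.85 now. The licensor offers 2.85 and keeps 30 − 2.85 = 27.15.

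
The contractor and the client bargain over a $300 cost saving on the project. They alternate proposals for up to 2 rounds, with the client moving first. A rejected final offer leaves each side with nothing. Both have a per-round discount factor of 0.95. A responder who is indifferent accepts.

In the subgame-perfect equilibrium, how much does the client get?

Round 2 (the contractor proposes): the client will accept anything ≥ 0, so the contractor offers 0 and keeps 300.
Round 1 (the client proposes): the contractor can get 300 next round, worth 0.95 × 300 = 285 now; the client offers that and keeps 15.

15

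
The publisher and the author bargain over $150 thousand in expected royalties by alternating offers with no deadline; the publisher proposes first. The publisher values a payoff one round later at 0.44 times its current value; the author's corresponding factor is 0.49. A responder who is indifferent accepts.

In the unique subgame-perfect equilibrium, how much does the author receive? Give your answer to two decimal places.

When the publisher proposes, the author accepts any offer worth at least 0.49 times what the author would get by proposing next round; and vice versa.
This gives x = 150 − 0.49y and y = 150 − 0.44x, where x and y are each side's share when it proposes.
Hence (1 − 0.49·0.44)x = 150(1 − 0.49), i.e. 0.7844·x = 76.5.
x ≈ 97.5268; the author's share is 150 − x ≈ 52.4732.

52.47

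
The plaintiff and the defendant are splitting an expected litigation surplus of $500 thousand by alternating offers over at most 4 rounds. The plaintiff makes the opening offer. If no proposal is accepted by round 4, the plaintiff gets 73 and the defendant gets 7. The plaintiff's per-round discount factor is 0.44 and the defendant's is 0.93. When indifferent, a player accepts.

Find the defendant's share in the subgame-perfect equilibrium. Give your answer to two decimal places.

Round 4 (the defendant proposes): the plaintiff gets 73 if talks fail, so the defendant offers 73 and keeps 427.
Round 3 (the plaintiff proposes): the defendant can get 427 next round, worth 0.93 × 427 = 397.11 now, so the plaintiff offers 397.11, keeping 102.89.
Round 2 (the defendant proposes): the plaintiff can get 102.89 next round, worth 0.44 × 102.89 = 45.2716 now. The defendant offers 45.2716 and keeps 500 − 45.2716 = 454.7284.
Round 1 (the plaintiff proposes): the defendant can get 454.7284 next round, worth 0.93 × 454.7284 = 422.897412 now. The plaintiff offers 422.897412 and keeps 500 − 422.897412 = 77.102588.

422.90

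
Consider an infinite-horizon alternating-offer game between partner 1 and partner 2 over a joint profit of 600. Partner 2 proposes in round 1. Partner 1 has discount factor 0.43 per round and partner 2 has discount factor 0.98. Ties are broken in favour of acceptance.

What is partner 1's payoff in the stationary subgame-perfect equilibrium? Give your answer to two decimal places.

When partner 2 proposes, partner 1 accepts any offer worth at least 0.43 times what partner 1 would get by proposing next round; and vice versa.
This gives x = 600 − 0.43y and y = 600 − 0.98x, where x and y are each side's share when it proposes.
Hence (1 − 0.43·0.98)x = 600(1 − 0.43), i.e. 0.5786·x = 342.
x ≈ 591.0819; partner 1's share is 600 − x ≈ 8.9181.

8.92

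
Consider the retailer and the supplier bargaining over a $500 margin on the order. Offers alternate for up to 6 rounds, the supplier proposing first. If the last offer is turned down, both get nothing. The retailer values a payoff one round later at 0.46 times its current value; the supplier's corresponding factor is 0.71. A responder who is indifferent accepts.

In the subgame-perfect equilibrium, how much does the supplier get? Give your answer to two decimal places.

Round 6 (the retailer proposes): rejection yields 0 for the supplier; the retailer offers 0 and keeps 500.
Round 5 (the supplier proposes): the retailer can get 500 next round, worth 0.46 × 500 = 230 now. The supplier offers 230 and keeps 500 − 230 = 270.
Round 4 (the retailer proposes): the supplier can get 270 next round, worth 0.71 × 270 = 191.7 now, so the retailer offers 191.7, keeping 308.3.
Round 3 (the supplier proposes): the retailer can get 308.3 next round, worth 0.46 × 308.3 = 141.818 now. The supplier offers 141.818 and keeps 500 − 141.818 = 358.182.
Round 2 (the retailer proposes): the supplier can get 358.182 next round, worth 0.71 × 358.182 = 254.30922 now; the retailer offers that and keeps 245.69078.
Round 1 (the supplier proposes): the retailer can get 245.69078 next round, worth 0.46 × 245.69078 = 113.0177588 now, so the supplier offers 113.0177588, keeping 386.9822412.

386.98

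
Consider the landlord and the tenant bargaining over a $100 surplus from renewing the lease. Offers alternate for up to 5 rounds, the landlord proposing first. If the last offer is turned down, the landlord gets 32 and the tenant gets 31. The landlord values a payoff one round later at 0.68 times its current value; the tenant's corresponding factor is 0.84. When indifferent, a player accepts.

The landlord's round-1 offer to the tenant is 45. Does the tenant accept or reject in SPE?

Round 5 (the landlord proposes): the tenant gets 31 if talks fail, so the landlord offers 31 and keeps 69.
Round 4 (the tenant proposes): the landlord can get 69 next round, worth 0.68 × 69 = 46.92 now, so the tenant offers 46.92, keeping 53.08.
Round 3 (the landlord proposes): the tenant can get 53.08 next round, worth 0.84 × 53.08 = 44.5872 now, so the landlord offers 44.5872, keeping 55.4128.
Round 2 (the tenant proposes): the landlord can get 55.4128 next round, worth 0.68 × 55.4128 = 37.680704 now; the tenant offers that and keeps 62.319296.
So by rejecting in round 1, the tenant gets 62.319296 next round, worth 0.84 × 62.319296 = 52.34820864 now.
Offer 45 < 52.34820864, so the tenant rejects.

Reject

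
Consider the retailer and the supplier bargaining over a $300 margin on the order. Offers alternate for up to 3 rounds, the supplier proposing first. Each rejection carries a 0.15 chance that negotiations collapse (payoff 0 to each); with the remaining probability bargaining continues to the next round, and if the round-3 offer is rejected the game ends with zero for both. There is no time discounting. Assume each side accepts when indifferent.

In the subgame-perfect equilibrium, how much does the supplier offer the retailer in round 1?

38.25

Round 3 (the supplier proposes): the retailer will accept anything ≥ 0, so the supplier offers 0 and keeps 300.
Round 2 (the retailer proposes): rejecting gives the supplier an expected 0.85 × 300 = 255. The retailer offers 255 and keeps 300 − 255 = 45.
Round 1 (the supplier proposes): rejecting gives the retailer an expected 0.85 × 45 = 38.25. The supplier offers 38.25 and keeps 300 − 38.25 = 261.75.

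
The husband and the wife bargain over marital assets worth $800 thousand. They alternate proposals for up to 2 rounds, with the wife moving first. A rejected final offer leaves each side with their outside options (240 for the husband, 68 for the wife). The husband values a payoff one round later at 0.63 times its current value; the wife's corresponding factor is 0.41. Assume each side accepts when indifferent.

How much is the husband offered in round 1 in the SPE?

Work backward from the last round.
Round 2 (the husband proposes): the wife gets 68 if talks fail, so the husband offers 68 and keeps 732.
Round 1 (the wife proposes): the husband can get 732 next round, worth 0.63 × 732 = 461.16 now, so the wife offers 461.16, keeping 338.84.

461.16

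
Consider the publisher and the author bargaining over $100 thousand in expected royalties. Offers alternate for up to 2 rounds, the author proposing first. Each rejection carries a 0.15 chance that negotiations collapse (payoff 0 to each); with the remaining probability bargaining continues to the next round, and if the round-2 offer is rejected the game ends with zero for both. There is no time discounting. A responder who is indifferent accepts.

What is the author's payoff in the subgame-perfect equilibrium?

Round 2 (the publisher proposes): rejection yields 0 for the author; the publisher offers 0 and keeps 100.
Round 1 (the author proposes): rejecting gives the publisher an expected 0.85 × 100 = 85; the author offers that and keeps 15.

15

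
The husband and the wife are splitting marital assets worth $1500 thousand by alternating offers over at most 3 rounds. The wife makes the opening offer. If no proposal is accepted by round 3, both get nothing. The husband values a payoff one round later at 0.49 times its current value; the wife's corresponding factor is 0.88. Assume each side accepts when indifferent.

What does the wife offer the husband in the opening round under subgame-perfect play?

Round 3 (the wife proposes): the husband will accept anything ≥ 0, so the wife offers 0 and keeps 1500.
Round 2 (the husband proposes): the wife can get 1500 next round, worth 0.88 × 1500 = 1320 now, so the husband offers 1320, keeping 180.
Round 1 (the wife proposes): the husband can get 180 next round, worth 0.49 × 180 = 88.2 now; the wife offers that and keeps 1411.8.

88.2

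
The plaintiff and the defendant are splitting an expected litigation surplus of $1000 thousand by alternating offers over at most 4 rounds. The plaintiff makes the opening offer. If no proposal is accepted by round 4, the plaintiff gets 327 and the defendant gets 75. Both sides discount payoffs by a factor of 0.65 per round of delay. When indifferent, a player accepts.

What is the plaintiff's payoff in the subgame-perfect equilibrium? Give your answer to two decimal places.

Round 4 (the defendant proposes): the plaintiff gets 327 if talks fail, so the defendant offers 327 and keeps 673.
Round 3 (the plaintiff proposes): the defendant can get 673 next round, worth 0.65 × 673 = 437.45 now; the plaintiff offers that and keeps 562.55.
Round 2 (the defendant proposes): the plaintiff can get 562.55 next round, worth 0.65 × 562.55 = 365.6575 now, so the defendant offers 365.6575, keeping 634.3425.
Round 1 (the plaintiff proposes): the defendant can get 634.3425 next round, worth 0.65 × 634.3425 = 412.322625 now; the plaintiff offers that and keeps 587.677375.

587.68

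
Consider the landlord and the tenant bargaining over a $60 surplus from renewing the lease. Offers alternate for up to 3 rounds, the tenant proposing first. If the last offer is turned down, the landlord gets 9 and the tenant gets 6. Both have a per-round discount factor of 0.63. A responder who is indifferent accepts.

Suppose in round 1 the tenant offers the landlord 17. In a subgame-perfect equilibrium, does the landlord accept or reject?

Reject

Round 3 (the tenant proposes): the landlord gets 9 if talks fail, so the tenant offers 9 and keeps 51.
Round 2 (the landlord proposes): the tenant can get 51 next round, worth 0.63 × 51 = 32.13 now, so the landlord offers 32.13, keeping 27.87.
So by rejecting in round 1, the landlord gets 27.87 next round, worth 0.63 × 27.87 = 17.5581 now.
Offer 17 < 17.5581, so the landlord rejects.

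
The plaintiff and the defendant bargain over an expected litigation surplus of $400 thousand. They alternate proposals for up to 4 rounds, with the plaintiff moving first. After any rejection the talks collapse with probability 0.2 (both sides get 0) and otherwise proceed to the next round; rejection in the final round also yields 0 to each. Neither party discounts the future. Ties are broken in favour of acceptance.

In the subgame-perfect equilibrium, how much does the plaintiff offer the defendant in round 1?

268.8

Round 4 (the defendant proposes): the plaintiff will accept anything ≥ 0, so the defendant offers 0 and keeps 400.
Round 3 (the plaintiff proposes): rejecting gives the defendant an expected 0.8 × 400 = 320; the plaintiff offers that and keeps 80.
Round 2 (the defendant proposes): rejecting gives the plaintiff an expected 0.8 × 80 = 64; the defendant offers that and keeps 336.
Round 1 (the plaintiff proposes): rejecting gives the defendant an expected 0.8 × 336 = 268.8; the plaintiff offers that and keeps 131.2.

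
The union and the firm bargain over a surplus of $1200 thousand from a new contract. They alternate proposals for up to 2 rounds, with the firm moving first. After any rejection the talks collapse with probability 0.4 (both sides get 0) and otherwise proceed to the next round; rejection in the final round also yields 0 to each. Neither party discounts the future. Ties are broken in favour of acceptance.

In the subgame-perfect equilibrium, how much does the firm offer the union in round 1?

By backward induction:
Round 2 (the union proposes): the firm will accept anything ≥ 0, so the union offers 0 and keeps 1200.
Round 1 (the firm proposes): rejecting gives the union an expected 0.6 × 1200 = 720. The firm offers 720 and keeps 1200 − 720 = 480.

720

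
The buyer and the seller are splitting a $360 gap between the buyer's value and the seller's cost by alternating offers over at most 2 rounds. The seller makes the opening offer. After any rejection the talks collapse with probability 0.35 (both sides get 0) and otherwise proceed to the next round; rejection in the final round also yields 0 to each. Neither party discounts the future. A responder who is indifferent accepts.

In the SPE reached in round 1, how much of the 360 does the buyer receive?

234

Round 2 (the buyer proposes): the seller will accept anything ≥ 0, so the buyer offers 0 and keeps 360.
Round 1 (the seller proposes): rejecting gives the buyer an expected 0.65 × 360 = 234. The seller offers 234 and keeps 360 − 234 = 126.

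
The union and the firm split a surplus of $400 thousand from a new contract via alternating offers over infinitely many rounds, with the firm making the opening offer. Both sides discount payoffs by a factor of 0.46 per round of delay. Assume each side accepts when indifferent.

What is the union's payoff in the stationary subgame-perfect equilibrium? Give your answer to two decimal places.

126.03

Let x be the firm's share when the firm proposes and y be the union's share when the union proposes.
The union accepts iff offered ≥ 0.46·y, so x = 400 − 0.46y. Symmetrically y = 400 − 0.46x.
Substituting: x = 400 − 0.46(400 − 0.46x), giving x(1 − 0.46·0.46) = 400(1 − 0.46).
So x = 400 × 0.54 / 0.7884 ≈ 273.9726, and the union receives 400 − x ≈ 126.0274.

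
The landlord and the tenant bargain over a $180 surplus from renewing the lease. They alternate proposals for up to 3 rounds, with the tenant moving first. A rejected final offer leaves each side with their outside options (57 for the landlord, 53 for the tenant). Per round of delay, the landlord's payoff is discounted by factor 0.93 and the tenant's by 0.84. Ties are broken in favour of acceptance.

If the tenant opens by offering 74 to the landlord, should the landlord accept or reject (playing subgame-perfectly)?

Work out the landlord's continuation value if the offer is rejected.
Round 3 (the tenant proposes): the landlord gets 57 if talks fail, so the tenant offers 57 and keeps 123.
Round 2 (the landlord proposes): the tenant can get 123 next round, worth 0.84 × 123 = 103.32 now, so the landlord offers 103.32, keeping 76.68.
So by rejecting in round 1, the landlord gets 76.68 next round, worth 0.93 × 76.68 = 71.3124 now.
Offer 74 ≥ 71.3124, so the landlord accepts.

Accept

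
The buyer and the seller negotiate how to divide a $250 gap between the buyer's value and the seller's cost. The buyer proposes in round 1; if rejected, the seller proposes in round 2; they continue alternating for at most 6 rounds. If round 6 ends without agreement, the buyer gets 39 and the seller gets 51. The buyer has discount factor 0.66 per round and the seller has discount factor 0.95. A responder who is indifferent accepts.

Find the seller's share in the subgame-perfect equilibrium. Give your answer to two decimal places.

210.18

Round 6 (the seller proposes): the buyer gets 39 if talks fail, so the seller offers 39 and keeps 211.
Round 5 (the buyer proposes): the seller can get 211 next round, worth 0.95 × 211 = 200.45 now; the buyer offers that and keeps 49.55.
Round 4 (the seller proposes): the buyer can get 49.55 next round, worth 0.66 × 49.55 = 32.703 now. The seller offers 32.703 and keeps 250 − 32.703 = 217.297.
Round 3 (the buyer proposes): the seller can get 217.297 next round, worth 0.95 × 217.297 = 206.43215 now, so the buyer offers 206.43215, keeping 43.56785.
Round 2 (the seller proposes): the buyer can get 43.56785 next round, worth 0.66 × 43.56785 = 28.754781 now. The seller offers 28.754781 and keeps 250 − 28.754781 = 221.245219.
Round 1 (the buyer proposes): the seller can get 221.245219 next round, worth 0.95 × 221.245219 = 210.18295805 now, so the buyer offers 210.18295805, keeping 39.81704195.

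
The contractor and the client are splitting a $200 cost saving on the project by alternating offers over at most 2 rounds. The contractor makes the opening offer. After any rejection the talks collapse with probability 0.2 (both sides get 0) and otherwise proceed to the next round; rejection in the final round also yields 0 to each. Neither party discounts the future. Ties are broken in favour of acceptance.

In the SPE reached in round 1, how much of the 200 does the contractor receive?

By backward induction:
Round 2 (the client proposes): rejection yields 0 for the contractor; the client offers 0 and keeps 200.
Round 1 (the contractor proposes): rejecting gives the client an expected 0.8 × 200 = 160. The contractor offers 160 and keeps 200 − 160 = 40.

40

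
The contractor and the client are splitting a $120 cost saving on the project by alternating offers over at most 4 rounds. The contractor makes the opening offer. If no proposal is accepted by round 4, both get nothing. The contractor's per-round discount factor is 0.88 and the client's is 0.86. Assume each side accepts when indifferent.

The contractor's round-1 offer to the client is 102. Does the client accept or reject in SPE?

Accept

Work out the client's continuation value if the offer is rejected.
Round 4 (the client proposes): the contractor will accept anything ≥ 0, so the client offers 0 and keeps 120.
Round 3 (the contractor proposes): the client can get 120 next round, worth 0.86 × 120 = 103.2 now, so the contractor offers 103.2, keeping 16.8.
Round 2 (the client proposes): the contractor can get 16.8 next round, worth 0.88 × 16.8 = 14.784 now. The client offers 14.784 and keeps 120 − 14.784 = 105.216.
So by rejecting in round 1, the client gets 105.216 next round, worth 0.86 × 105.216 = 90.48576 now.
Offer 102 ≥ 90.48576, so the client accepts.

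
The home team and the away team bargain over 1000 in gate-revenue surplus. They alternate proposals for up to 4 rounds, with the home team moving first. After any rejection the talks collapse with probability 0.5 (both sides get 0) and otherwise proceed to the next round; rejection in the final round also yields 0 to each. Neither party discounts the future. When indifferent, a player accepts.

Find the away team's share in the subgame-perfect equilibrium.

375

Round 4 (the away team proposes): the home team will accept anything ≥ 0, so the away team offers 0 and keeps 1000.
Round 3 (the home team proposes): rejecting gives the away team an expected 0.5 × 1000 = 500. The home team offers 500 and keeps 1000 − 500 = 500.
Round 2 (the away team proposes): rejecting gives the home team an expected 0.5 × 500 = 250, so the away team offers 250, keeping 750.
Round 1 (the home team proposes): rejecting gives the away team an expected 0.5 × 750 = 375; the home team offers that and keeps 625.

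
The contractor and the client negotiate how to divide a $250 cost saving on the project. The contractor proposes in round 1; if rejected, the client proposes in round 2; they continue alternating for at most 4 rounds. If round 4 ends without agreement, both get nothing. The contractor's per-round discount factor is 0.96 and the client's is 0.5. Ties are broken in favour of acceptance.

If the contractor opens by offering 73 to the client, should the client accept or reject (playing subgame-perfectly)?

Accept

Work out the client's continuation value if the offer is rejected.
Round 4 (the client proposes): rejection yields 0 for the contractor; the client offers 0 and keeps 250.
Round 3 (the contractor proposes): the client can get 250 next round, worth 0.5 × 250 = 125 now, so the contractor offers 125, keeping 125.
Round 2 (the client proposes): the contractor can get 125 next round, worth 0.96 × 125 = 120 now; the client offers that and keeps 130.
So by rejecting in round 1, the client gets 130 next round, worth 0.5 × 130 = 65 now.
Offer 73 ≥ 65, so the client accepts.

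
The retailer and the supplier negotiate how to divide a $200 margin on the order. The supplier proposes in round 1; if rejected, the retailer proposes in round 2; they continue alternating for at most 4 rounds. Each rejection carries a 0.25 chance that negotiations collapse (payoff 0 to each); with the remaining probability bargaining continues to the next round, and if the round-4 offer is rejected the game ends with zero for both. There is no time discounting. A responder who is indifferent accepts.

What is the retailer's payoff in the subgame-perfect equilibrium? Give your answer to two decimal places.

121.88

Round 4 (the retailer proposes): the supplier will accept anything ≥ 0, so the retailer offers 0 and keeps 200.
Round 3 (the supplier proposes): rejecting gives the retailer an expected 0.75 × 200 = 150, so the supplier offers 150, keeping 50.
Round 2 (the retailer proposes): rejecting gives the supplier an expected 0.75 × 50 = 37.5; the retailer offers that and keeps 162.5.
Round 1 (the supplier proposes): rejecting gives the retailer an expected 0.75 × 162.5 = 121.875. The supplier offers 121.875 and keeps 200 − 121.875 = 78.125.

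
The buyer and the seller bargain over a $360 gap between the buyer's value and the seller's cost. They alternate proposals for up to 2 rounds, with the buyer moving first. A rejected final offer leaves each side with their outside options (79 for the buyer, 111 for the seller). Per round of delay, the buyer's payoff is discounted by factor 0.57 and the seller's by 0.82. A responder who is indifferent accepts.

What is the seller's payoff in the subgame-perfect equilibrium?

230.42

Round 2 (the seller proposes): the buyer gets 79 if talks fail, so the seller offers 79 and keeps 281.
Round 1 (the buyer proposes): the seller can get 281 next round, worth 0.82 × 281 = 230.42 now. The buyer offers 230.42 and keeps 360 − 230.42 = 129.58.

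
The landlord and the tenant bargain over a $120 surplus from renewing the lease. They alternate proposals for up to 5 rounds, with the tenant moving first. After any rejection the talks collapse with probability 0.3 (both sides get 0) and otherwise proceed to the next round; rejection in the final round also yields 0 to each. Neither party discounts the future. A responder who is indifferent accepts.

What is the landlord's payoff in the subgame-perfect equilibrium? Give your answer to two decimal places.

37.55

Round 5 (the tenant proposes): the landlord will accept anything ≥ 0, so the tenant offers 0 and keeps 120.
Round 4 (the landlord proposes): rejecting gives the tenant an expected 0.7 × 120 = 84, so the landlord offers 84, keeping 36.
Round 3 (the tenant proposes): rejecting gives the landlord an expected 0.7 × 36 = 25.2. The tenant offers 25.2 and keeps 120 − 25.2 = 94.8.
Round 2 (the landlord proposes): rejecting gives the tenant an expected 0.7 × 94.8 = 66.36; the landlord offers that and keeps 53.64.
Round 1 (the tenant proposes): rejecting gives the landlord an expected 0.7 × 53.64 = 37.548. The tenant offers 37.548 and keeps 120 − 37.548 = 82.452.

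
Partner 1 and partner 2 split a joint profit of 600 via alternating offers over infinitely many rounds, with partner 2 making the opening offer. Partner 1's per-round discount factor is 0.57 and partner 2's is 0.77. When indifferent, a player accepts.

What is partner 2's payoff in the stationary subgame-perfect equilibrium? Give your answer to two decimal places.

In a stationary SPE each proposer offers the other exactly their discounted continuation value.
If partner 2 keeps x when proposing and partner 1 keeps y when proposing, then x = 600 − 0.57y and y = 600 − 0.77x.
Solving: x = 600(1 − 0.57) / (1 − 0.77·0.57) = 258 / 0.5611 ≈ 459.8111.
Partner 1 gets 600 − 459.8111 ≈ 140.1889.

459.81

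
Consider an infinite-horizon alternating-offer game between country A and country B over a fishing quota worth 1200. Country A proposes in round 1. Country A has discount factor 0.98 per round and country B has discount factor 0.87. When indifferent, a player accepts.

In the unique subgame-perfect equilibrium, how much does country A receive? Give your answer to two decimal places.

1058.34

In a stationary SPE each proposer offers the other exactly their discounted continuation value.
If country A keeps x when proposing and country B keeps y when proposing, then x = 1200 − 0.87y and y = 1200 − 0.98x.
Solving: x = 1200(1 − 0.87) / (1 − 0.98·0.87) = 156 / 0.1474 ≈ 1058.3446.
Country B gets 1200 − 1058.3446 ≈ 141.6554.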